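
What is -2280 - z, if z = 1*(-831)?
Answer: -1449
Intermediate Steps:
z = -831
-2280 - z = -2280 - 1*(-831) = -2280 + 831 = -1449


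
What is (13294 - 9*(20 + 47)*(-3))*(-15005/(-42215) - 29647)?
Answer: -3780380881860/8443 ≈ -4.4775e+8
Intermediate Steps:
(13294 - 9*(20 + 47)*(-3))*(-15005/(-42215) - 29647) = (13294 - 9*67*(-3))*(-15005*(-1/42215) - 29647) = (13294 - 603*(-3))*(3001/8443 - 29647) = (13294 + 1809)*(-250306620/8443) = 15103*(-250306620/8443) = -3780380881860/8443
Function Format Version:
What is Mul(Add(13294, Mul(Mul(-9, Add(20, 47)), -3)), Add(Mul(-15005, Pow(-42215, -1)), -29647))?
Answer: Rational(-3780380881860, 8443) ≈ -4.4775e+8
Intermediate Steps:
Mul(Add(13294, Mul(Mul(-9, Add(20, 47)), -3)), Add(Mul(-15005, Pow(-42215, -1)), -29647)) = Mul(Add(13294, Mul(Mul(-9, 67), -3)), Add(Mul(-15005, Rational(-1, 42215)), -29647)) = Mul(Add(13294, Mul(-603, -3)), Add(Rational(3001, 8443), -29647)) = Mul(Add(13294, 1809), Rational(-250306620, 8443)) = Mul(15103, Rational(-250306620, 8443)) = Rational(-3780380881860, 8443)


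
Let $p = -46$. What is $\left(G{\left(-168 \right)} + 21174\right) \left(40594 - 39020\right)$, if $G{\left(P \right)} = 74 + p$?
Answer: $33371948$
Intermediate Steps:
$G{\left(P \right)} = 28$ ($G{\left(P \right)} = 74 - 46 = 28$)
$\left(G{\left(-168 \right)} + 21174\right) \left(40594 - 39020\right) = \left(28 + 21174\right) \left(40594 - 39020\right) = 21202 \cdot 1574 = 33371948$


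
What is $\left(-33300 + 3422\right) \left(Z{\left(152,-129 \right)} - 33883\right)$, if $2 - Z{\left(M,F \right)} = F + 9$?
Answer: $1008711158$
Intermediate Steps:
$Z{\left(M,F \right)} = -7 - F$ ($Z{\left(M,F \right)} = 2 - \left(F + 9\right) = 2 - \left(9 + F\right) = -7 - F$)
$\left(-33300 + 3422\right) \left(Z{\left(152,-129 \right)} - 33883\right) = \left(-33300 + 3422\right) \left(\left(-7 - -129\right) - 33883\right) = - 29878 \left(\left(-7 + 129\right) - 33883\right) = - 29878 \left(122 - 33883\right) = \left(-29878\right) \left(-33761\right) = 1008711158$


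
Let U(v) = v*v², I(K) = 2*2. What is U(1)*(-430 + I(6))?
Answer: -426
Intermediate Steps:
I(K) = 4
U(v) = v³
U(1)*(-430 + I(6)) = 1³*(-430 + 4) = 1*(-426) = -426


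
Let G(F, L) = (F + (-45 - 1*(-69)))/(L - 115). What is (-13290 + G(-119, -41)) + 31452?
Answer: 2833367/156 ≈ 18163.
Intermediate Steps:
G(F, L) = (24 + F)/(-115 + L) (G(F, L) = (F + (-45 + 69))/(-115 + L) = (F + 24)/(-115 + L) = (24 + F)/(-115 + L))
(-13290 + G(-119, -41)) + 31452 = (-13290 + (24 - 119)/(-115 - 41)) + 31452 = (-13290 - 95/(-156)) + 31452 = (-13290 - 1/156*(-95)) + 31452 = (-13290 + 95/156) + 31452 = -2073145/156 + 31452 = 2833367/156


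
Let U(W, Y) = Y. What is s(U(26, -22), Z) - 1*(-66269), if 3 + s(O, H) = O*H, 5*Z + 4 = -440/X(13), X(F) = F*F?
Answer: 56019322/845 ≈ 66295.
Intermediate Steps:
X(F) = F²
Z = -1116/845 (Z = -⅘ + (-440/(13²))/5 = -⅘ + (-440/169)/5 = -⅘ + (-440*1/169)/5 = -⅘ + (⅕)*(-440/169) = -⅘ - 88/169 = -1116/845 ≈ -1.3207)
s(O, H) = -3 + H*O (s(O, H) = -3 + O*H = -3 + H*O)
s(U(26, -22), Z) - 1*(-66269) = (-3 - 1116/845*(-22)) - 1*(-66269) = (-3 + 24552/845) + 66269 = 22017/845 + 66269 = 56019322/845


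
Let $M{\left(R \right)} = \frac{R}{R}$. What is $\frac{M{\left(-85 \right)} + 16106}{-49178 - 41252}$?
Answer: $- \frac{16107}{90430} \approx -0.17812$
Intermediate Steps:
$M{\left(R \right)} = 1$
$\frac{M{\left(-85 \right)} + 16106}{-49178 - 41252} = \frac{1 + 16106}{-49178 - 41252} = \frac{16107}{-90430} = 16107 \left(- \frac{1}{90430}\right) = - \frac{16107}{90430}$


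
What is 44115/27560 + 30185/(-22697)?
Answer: 33875911/125105864 ≈ 0.27078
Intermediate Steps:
44115/27560 + 30185/(-22697) = 44115*(1/27560) + 30185*(-1/22697) = 8823/5512 - 30185/22697 = 33875911/125105864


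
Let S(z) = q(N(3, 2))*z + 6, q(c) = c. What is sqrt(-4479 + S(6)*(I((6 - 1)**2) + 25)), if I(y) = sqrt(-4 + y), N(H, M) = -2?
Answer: sqrt(-4629 - 6*sqrt(21)) ≈ 68.239*I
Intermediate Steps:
S(z) = 6 - 2*z (S(z) = -2*z + 6 = 6 - 2*z)
sqrt(-4479 + S(6)*(I((6 - 1)**2) + 25)) = sqrt(-4479 + (6 - 2*6)*(sqrt(-4 + (6 - 1)**2) + 25)) = sqrt(-4479 + (6 - 12)*(sqrt(-4 + 5**2) + 25)) = sqrt(-4479 - 6*(sqrt(-4 + 25) + 25)) = sqrt(-4479 - 6*(sqrt(21) + 25)) = sqrt(-4479 - 6*(25 + sqrt(21))) = sqrt(-4479 + (-150 - 6*sqrt(21))) = sqrt(-4629 - 6*sqrt(21))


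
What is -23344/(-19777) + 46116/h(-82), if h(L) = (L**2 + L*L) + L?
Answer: 612026018/132169691 ≈ 4.6306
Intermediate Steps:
h(L) = L + 2*L**2 (h(L) = (L**2 + L**2) + L = 2*L**2 + L = L + 2*L**2)
-23344/(-19777) + 46116/h(-82) = -23344/(-19777) + 46116/((-82*(1 + 2*(-82)))) = -23344*(-1/19777) + 46116/((-82*(1 - 164))) = 23344/19777 + 46116/((-82*(-163))) = 23344/19777 + 46116/13366 = 23344/19777 + 46116*(1/13366) = 23344/19777 + 23058/6683 = 612026018/132169691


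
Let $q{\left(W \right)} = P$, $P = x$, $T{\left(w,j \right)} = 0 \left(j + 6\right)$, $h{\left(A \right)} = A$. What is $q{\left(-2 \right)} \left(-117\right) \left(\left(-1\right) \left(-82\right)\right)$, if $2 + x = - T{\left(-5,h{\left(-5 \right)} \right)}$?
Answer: $19188$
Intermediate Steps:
$T{\left(w,j \right)} = 0$ ($T{\left(w,j \right)} = 0 \left(6 + j\right) = 0$)
$x = -2$ ($x = -2 - 0 = -2 + 0 = -2$)
$P = -2$
$q{\left(W \right)} = -2$
$q{\left(-2 \right)} \left(-117\right) \left(\left(-1\right) \left(-82\right)\right) = \left(-2\right) \left(-117\right) \left(\left(-1\right) \left(-82\right)\right) = 234 \cdot 82 = 19188$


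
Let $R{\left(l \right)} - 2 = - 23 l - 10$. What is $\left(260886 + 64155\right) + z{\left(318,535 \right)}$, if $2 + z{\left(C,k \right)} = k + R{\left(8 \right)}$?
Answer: $325382$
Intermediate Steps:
$R{\left(l \right)} = -8 - 23 l$ ($R{\left(l \right)} = 2 - \left(10 + 23 l\right) = -8 - 23 l$)
$z{\left(C,k \right)} = -194 + k$ ($z{\left(C,k \right)} = -2 + \left(k - 192\right) = -2 + \left(-192 + k\right) = -194 + k$)
$\left(260886 + 64155\right) + z{\left(318,535 \right)} = \left(260886 + 64155\right) + \left(-194 + 535\right) = 325041 + 341 = 325382$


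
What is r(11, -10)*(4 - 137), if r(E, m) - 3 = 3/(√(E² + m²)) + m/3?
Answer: 133/3 - 399*√221/221 ≈ 17.494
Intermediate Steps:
r(E, m) = 3 + 3/√(E² + m²) + m/3 (r(E, m) = 3 + (3/(√(E² + m²)) + m/3) = 3 + (3/√(E² + m²) + m*(⅓)) = 3 + (3/√(E² + m²) + m/3) = 3 + 3/√(E² + m²) + m/3)
r(11, -10)*(4 - 137) = (3 + 3/√(11² + (-10)²) + (⅓)*(-10))*(4 - 137) = (3 + 3/√(121 + 100) - 10/3)*(-133) = (3 + 3/√221 - 10/3)*(-133) = (3 + 3*(√221/221) - 10/3)*(-133) = (3 + 3*√221/221 - 10/3)*(-133) = (-⅓ + 3*√221/221)*(-133) = 133/3 - 399*√221/221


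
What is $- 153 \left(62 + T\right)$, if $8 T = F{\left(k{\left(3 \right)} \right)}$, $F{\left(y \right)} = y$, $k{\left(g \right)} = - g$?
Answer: $- \frac{75429}{8} \approx -9428.6$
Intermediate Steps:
$T = - \frac{3}{8}$ ($T = \frac{\left(-1\right) 3}{8} = \frac{1}{8} \left(-3\right) = - \frac{3}{8} \approx -0.375$)
$- 153 \left(62 + T\right) = - 153 \left(62 - \frac{3}{8}\right) = \left(-153\right) \frac{493}{8} = - \frac{75429}{8}$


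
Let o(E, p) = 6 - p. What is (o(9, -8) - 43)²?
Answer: 841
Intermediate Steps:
(o(9, -8) - 43)² = ((6 - 1*(-8)) - 43)² = ((6 + 8) - 43)² = (14 - 43)² = (-29)² = 841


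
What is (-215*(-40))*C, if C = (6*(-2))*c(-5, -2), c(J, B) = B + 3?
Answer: -103200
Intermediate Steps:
c(J, B) = 3 + B
C = -12 (C = (6*(-2))*(3 - 2) = -12*1 = -12)
(-215*(-40))*C = -215*(-40)*(-12) = 8600*(-12) = -103200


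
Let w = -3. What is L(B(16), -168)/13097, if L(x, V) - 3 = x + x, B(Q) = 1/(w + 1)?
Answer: 2/13097 ≈ 0.00015271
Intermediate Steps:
B(Q) = -½ (B(Q) = 1/(-3 + 1) = 1/(-2) = -½)
L(x, V) = 3 + 2*x (L(x, V) = 3 + (x + x) = 3 + 2*x)
L(B(16), -168)/13097 = (3 + 2*(-½))/13097 = (3 - 1)*(1/13097) = 2*(1/13097) = 2/13097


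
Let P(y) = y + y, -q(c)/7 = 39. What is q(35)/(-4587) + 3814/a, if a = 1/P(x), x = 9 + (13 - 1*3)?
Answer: 221601119/1529 ≈ 1.4493e+5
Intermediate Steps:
x = 19 (x = 9 + (13 - 3) = 9 + 10 = 19)
q(c) = -273 (q(c) = -7*39 = -273)
P(y) = 2*y
a = 1/38 (a = 1/(2*19) = 1/38 ≈ 0.026316)
q(35)/(-4587) + 3814/a = -273/(-4587) + 3814/(1/38) = -273*(-1/4587) + 3814*38 = 91/1529 + 144932 = 221601119/1529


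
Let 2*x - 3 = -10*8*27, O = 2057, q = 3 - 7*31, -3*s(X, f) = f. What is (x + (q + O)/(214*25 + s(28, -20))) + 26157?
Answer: 201508512/8035 ≈ 25079.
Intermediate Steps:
s(X, f) = -f/3
q = -214 (q = 3 - 217 = -214)
x = -2157/2 (x = 3/2 + (-10*8*27)/2 = 3/2 + (-80*27)/2 = 3/2 + (½)*(-2160) = 3/2 - 1080 = -2157/2 ≈ -1078.5)
(x + (q + O)/(214*25 + s(28, -20))) + 26157 = (-2157/2 + (-214 + 2057)/(214*25 - ⅓*(-20))) + 26157 = (-2157/2 + 1843/(5350 + 20/3)) + 26157 = (-2157/2 + 1843/(16070/3)) + 26157 = (-2157/2 + 1843*(3/16070)) + 26157 = (-2157/2 + 5529/16070) + 26157 = -8662983/8035 + 26157 = 201508512/8035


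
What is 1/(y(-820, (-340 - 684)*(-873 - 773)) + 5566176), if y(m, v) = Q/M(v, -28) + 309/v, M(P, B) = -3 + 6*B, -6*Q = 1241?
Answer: 864663552/4812870557230901 ≈ 1.7966e-7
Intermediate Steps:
Q = -1241/6 (Q = -⅙*1241 = -1241/6 ≈ -206.83)
y(m, v) = 1241/1026 + 309/v (y(m, v) = -1241/(6*(-3 + 6*(-28))) + 309/v = -1241/(6*(-3 - 168)) + 309/v = -1241/6/(-171) + 309/v = -1241/6*(-1/171) + 309/v = 1241/1026 + 309/v)
1/(y(-820, (-340 - 684)*(-873 - 773)) + 5566176) = 1/((1241/1026 + 309/(((-340 - 684)*(-873 - 773)))) + 5566176) = 1/((1241/1026 + 309/((-1024*(-1646)))) + 5566176) = 1/((1241/1026 + 309/1685504) + 5566176) = 1/(1046013749/864663552 + 5566176) = 1/(4812870557230901/864663552) = 864663552/4812870557230901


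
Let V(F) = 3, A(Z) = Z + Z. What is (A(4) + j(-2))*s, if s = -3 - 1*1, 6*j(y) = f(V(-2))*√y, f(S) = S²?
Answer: -32 - 6*I*√2 ≈ -32.0 - 8.4853*I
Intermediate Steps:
A(Z) = 2*Z
j(y) = 3*√y/2 (j(y) = (3²*√y)/6 = (9*√y)/6 = 3*√y/2)
s = -4 (s = -3 - 1 = -4)
(A(4) + j(-2))*s = (2*4 + 3*√(-2)/2)*(-4) = (8 + 3*(I*√2)/2)*(-4) = (8 + 3*I*√2/2)*(-4) = -32 - 6*I*√2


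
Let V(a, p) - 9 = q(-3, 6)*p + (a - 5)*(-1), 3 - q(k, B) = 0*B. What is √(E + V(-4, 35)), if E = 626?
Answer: √749 ≈ 27.368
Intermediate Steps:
q(k, B) = 3 (q(k, B) = 3 - 0*B = 3 - 1*0 = 3 + 0 = 3)
V(a, p) = 14 - a + 3*p (V(a, p) = 9 + (3*p + (a - 5)*(-1)) = 9 + (3*p + (-5 + a)*(-1)) = 9 + (3*p + (5 - a)) = 9 + (5 - a + 3*p) = 14 - a + 3*p)
√(E + V(-4, 35)) = √(626 + (14 - 1*(-4) + 3*35)) = √(626 + (14 + 4 + 105)) = √(626 + 123) = √749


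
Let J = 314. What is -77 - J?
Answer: -391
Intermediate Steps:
-77 - J = -77 - 1*314 = -77 - 314 = -391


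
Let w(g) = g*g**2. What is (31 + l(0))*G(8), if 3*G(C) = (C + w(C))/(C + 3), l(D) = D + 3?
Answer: 17680/33 ≈ 535.76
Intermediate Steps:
l(D) = 3 + D
w(g) = g**3
G(C) = (C + C**3)/(3*(3 + C)) (G(C) = ((C + C**3)/(C + 3))/3 = ((C + C**3)/(3 + C))/3 = (C + C**3)/(3*(3 + C)))
(31 + l(0))*G(8) = (31 + (3 + 0))*((8 + 8**3)/(9 + 3*8)) = (31 + 3)*((8 + 512)/(9 + 24)) = 34*(520/33) = 17680/33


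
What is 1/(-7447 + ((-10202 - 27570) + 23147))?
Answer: -1/22072 ≈ -4.5306e-5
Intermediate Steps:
1/(-7447 + ((-10202 - 27570) + 23147)) = 1/(-7447 + (-37772 + 23147)) = 1/(-7447 - 14625) = 1/(-22072) = -1/22072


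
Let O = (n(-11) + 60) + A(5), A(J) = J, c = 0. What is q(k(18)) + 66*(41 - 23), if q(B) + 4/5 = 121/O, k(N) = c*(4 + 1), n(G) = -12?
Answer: 315213/265 ≈ 1189.5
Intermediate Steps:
O = 53 (O = (-12 + 60) + 5 = 48 + 5 = 53)
k(N) = 0 (k(N) = 0*(4 + 1) = 0*5 = 0)
q(B) = 393/265 (q(B) = -4/5 + 121/53 = 393/265)
q(k(18)) + 66*(41 - 23) = 393/265 + 66*(41 - 23) = 393/265 + 66*18 = 393/265 + 1188 = 315213/265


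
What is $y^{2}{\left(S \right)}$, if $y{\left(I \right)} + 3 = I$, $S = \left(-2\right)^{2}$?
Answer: $1$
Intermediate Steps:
$S = 4$
$y{\left(I \right)} = -3 + I$
$y^{2}{\left(S \right)} = \left(-3 + 4\right)^{2} = 1^{2} = 1$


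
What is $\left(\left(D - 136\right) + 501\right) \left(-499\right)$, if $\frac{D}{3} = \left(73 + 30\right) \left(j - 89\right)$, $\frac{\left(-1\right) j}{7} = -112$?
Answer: $-107344880$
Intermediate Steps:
$j = 784$ ($j = \left(-7\right) \left(-112\right) = 784$)
$D = 214755$ ($D = 3 \left(73 + 30\right) \left(784 - 89\right) = 3 \cdot 103 \cdot 695 = 3 \cdot 71585 = 214755$)
$\left(\left(D - 136\right) + 501\right) \left(-499\right) = \left(\left(214755 - 136\right) + 501\right) \left(-499\right) = \left(214619 + 501\right) \left(-499\right) = 215120 \left(-499\right) = -107344880$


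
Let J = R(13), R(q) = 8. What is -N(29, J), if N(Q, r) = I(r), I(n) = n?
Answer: -8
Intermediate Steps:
J = 8
N(Q, r) = r
-N(29, J) = -1*8 = -8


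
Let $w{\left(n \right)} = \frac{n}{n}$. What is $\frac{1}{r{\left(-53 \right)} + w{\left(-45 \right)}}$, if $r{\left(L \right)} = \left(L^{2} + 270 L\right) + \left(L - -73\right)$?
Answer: $- \frac{1}{11480} \approx -8.7108 \cdot 10^{-5}$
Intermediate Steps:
$w{\left(n \right)} = 1$
$r{\left(L \right)} = 73 + L^{2} + 271 L$ ($r{\left(L \right)} = \left(L^{2} + 270 L\right) + \left(L + 73\right) = \left(L^{2} + 270 L\right) + \left(73 + L\right) = 73 + L^{2} + 271 L$)
$\frac{1}{r{\left(-53 \right)} + w{\left(-45 \right)}} = \frac{1}{\left(73 + \left(-53\right)^{2} + 271 \left(-53\right)\right) + 1} = \frac{1}{\left(73 + 2809 - 14363\right) + 1} = \frac{1}{-11481 + 1} = \frac{1}{-11480} = - \frac{1}{11480}$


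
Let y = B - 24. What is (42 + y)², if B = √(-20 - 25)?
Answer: 279 + 108*I*√5 ≈ 279.0 + 241.5*I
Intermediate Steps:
B = 3*I*√5 (B = √(-45) = 3*I*√5 ≈ 6.7082*I)
y = -24 + 3*I*√5 (y = 3*I*√5 - 24 = -24 + 3*I*√5 ≈ -24.0 + 6.7082*I)
(42 + y)² = (42 + (-24 + 3*I*√5))² = (18 + 3*I*√5)²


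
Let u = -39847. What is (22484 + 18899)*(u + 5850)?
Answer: -1406897851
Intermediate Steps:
(22484 + 18899)*(u + 5850) = (22484 + 18899)*(-39847 + 5850) = 41383*(-33997) = -1406897851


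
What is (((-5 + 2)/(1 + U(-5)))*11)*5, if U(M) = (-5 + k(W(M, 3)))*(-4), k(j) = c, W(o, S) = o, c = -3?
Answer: -5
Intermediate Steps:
k(j) = -3
U(M) = 32 (U(M) = (-5 - 3)*(-4) = -8*(-4) = 32)
(((-5 + 2)/(1 + U(-5)))*11)*5 = (((-5 + 2)/(1 + 32))*11)*5 = (-3/33*11)*5 = (-3*1/33*11)*5 = -1/11*11*5 = -1*5 = -5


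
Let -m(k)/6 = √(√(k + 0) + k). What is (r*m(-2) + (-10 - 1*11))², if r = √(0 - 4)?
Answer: 9*(7 + 4*I*√(-2 + I*√2))² ≈ -22.745 + 35.286*I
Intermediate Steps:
r = 2*I (r = √(-4) = 2*I ≈ 2.0*I)
m(k) = -6*√(k + √k) (m(k) = -6*√(√(k + 0) + k) = -6*√(√k + k) = -6*√(k + √k))
(r*m(-2) + (-10 - 1*11))² = ((2*I)*(-6*√(-2 + √(-2))) + (-10 - 1*11))² = ((2*I)*(-6*√(-2 + I*√2)) + (-10 - 11))² = (-12*I*√(-2 + I*√2) - 21)² = (-21 - 12*I*√(-2 + I*√2))²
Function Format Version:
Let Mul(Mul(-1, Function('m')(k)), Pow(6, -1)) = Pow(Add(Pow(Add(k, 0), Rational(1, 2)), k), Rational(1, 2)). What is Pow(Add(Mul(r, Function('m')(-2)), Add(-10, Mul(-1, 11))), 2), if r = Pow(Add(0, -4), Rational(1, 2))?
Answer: Mul(9, Pow(Add(7, Mul(4, I, Pow(Add(-2, Mul(I, Pow(2, Rational(1, 2)))), Rational(1, 2)))), 2)) ≈ Add(-22.745, Mul(35.286, I))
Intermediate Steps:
r = Mul(2, I) (r = Pow(-4, Rational(1, 2)) = Mul(2, I) ≈ Mul(2.0000, I))
Function('m')(k) = Mul(-6, Pow(Add(k, Pow(k, Rational(1, 2))), Rational(1, 2))) (Function('m')(k) = Mul(-6, Pow(Add(Pow(Add(k, 0), Rational(1, 2)), k), Rational(1, 2))) = Mul(-6, Pow(Add(Pow(k, Rational(1, 2)), k), Rational(1, 2))) = Mul(-6, Pow(Add(k, Pow(k, Rational(1, 2))), Rational(1, 2))))
Pow(Add(Mul(r, Function('m')(-2)), Add(-10, Mul(-1, 11))), 2) = Pow(Add(Mul(Mul(2, I), Mul(-6, Pow(Add(-2, Pow(-2, Rational(1, 2))), Rational(1, 2)))), Add(-10, Mul(-1, 11))), 2) = Pow(Add(Mul(Mul(2, I), Mul(-6, Pow(Add(-2, Mul(I, Pow(2, Rational(1, 2)))), Rational(1, 2)))), Add(-10, -11)), 2) = Pow(Add(Mul(-12, I, Pow(Add(-2, Mul(I, Pow(2, Rational(1, 2)))), Rational(1, 2))), -21), 2) = Pow(Add(-21, Mul(-12, I, Pow(Add(-2, Mul(I, Pow(2, Rational(1, 2)))), Rational(1, 2)))), 2)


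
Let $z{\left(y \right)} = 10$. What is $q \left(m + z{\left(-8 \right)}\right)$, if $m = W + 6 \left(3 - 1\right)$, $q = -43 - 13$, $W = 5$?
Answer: $-1512$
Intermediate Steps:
$q = -56$ ($q = -43 - 13 = -56$)
$m = 17$ ($m = 5 + 6 \left(3 - 1\right) = 5 + 6 \cdot 2 = 5 + 12 = 17$)
$q \left(m + z{\left(-8 \right)}\right) = - 56 \left(17 + 10\right) = \left(-56\right) 27 = -1512$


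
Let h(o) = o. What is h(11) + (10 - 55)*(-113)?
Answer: 5096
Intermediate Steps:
h(11) + (10 - 55)*(-113) = 11 + (10 - 55)*(-113) = 11 - 45*(-113) = 11 + 5085 = 5096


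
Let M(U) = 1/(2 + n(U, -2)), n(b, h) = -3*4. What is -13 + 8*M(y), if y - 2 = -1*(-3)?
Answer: -69/5 ≈ -13.800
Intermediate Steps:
n(b, h) = -12
y = 5 (y = 2 - 1*(-3) = 2 + 3 = 5)
M(U) = -⅒ (M(U) = 1/(2 - 12) = 1/(-10) = -⅒)
-13 + 8*M(y) = -13 + 8*(-⅒) = -13 - ⅘ = -69/5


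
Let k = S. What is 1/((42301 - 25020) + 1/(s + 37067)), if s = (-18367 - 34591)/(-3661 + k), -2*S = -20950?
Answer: 126260790/2181912715397 ≈ 5.7867e-5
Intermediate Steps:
S = 10475 (S = -½*(-20950) = 10475)
k = 10475
s = -26479/3407 (s = (-18367 - 34591)/(-3661 + 10475) = -52958/6814 = -52958*1/6814 = -26479/3407 ≈ -7.7719)
1/((42301 - 25020) + 1/(s + 37067)) = 1/((42301 - 25020) + 1/(-26479/3407 + 37067)) = 1/(17281 + 1/(126260790/3407)) = 1/(17281 + 3407/126260790) = 1/(2181912715397/126260790) = 126260790/2181912715397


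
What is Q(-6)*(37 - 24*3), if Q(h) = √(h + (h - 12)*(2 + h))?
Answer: -35*√66 ≈ -284.34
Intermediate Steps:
Q(h) = √(h + (-12 + h)*(2 + h))
Q(-6)*(37 - 24*3) = √(-24 + (-6)² - 9*(-6))*(37 - 24*3) = √(-24 + 36 + 54)*(37 - 1*72) = √66*(37 - 72) = √66*(-35) = -35*√66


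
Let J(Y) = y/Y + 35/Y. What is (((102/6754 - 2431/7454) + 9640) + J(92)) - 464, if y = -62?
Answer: 10624367229717/1157919268 ≈ 9175.4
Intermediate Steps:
J(Y) = -27/Y (J(Y) = -62/Y + 35/Y = -27/Y)
(((102/6754 - 2431/7454) + 9640) + J(92)) - 464 = (((102/6754 - 2431/7454) + 9640) - 27/92) - 464 = (((102*(1/6754) - 2431*1/7454) + 9640) - 27*1/92) - 464 = (((51/3377 - 2431/7454) + 9640) - 27/92) - 464 = ((-7829333/25172158 + 9640) - 27/92) - 464 = (242651773787/25172158 - 27/92) - 464 = 11161641770069/1157919268 - 464 = 10624367229717/1157919268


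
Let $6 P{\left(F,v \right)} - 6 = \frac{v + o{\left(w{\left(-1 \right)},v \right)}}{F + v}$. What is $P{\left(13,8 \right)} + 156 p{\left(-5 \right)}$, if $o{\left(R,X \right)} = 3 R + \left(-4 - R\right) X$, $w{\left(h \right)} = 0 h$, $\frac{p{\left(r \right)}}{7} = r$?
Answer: $- \frac{114643}{21} \approx -5459.2$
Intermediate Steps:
$p{\left(r \right)} = 7 r$
$w{\left(h \right)} = 0$
$o{\left(R,X \right)} = 3 R + X \left(-4 - R\right)$
$P{\left(F,v \right)} = 1 - \frac{v}{2 \left(F + v\right)}$ ($P{\left(F,v \right)} = 1 + \frac{\left(v - 4 v\right) \frac{1}{F + v}}{6} = 1 + \frac{- 3 v \frac{1}{F + v}}{6} = 1 + \frac{\left(-3\right) v \frac{1}{F + v}}{6} = 1 - \frac{v}{2 \left(F + v\right)}$)
$P{\left(13,8 \right)} + 156 p{\left(-5 \right)} = \frac{13 + \frac{1}{2} \cdot 8}{13 + 8} + 156 \cdot 7 \left(-5\right) = \frac{13 + 4}{21} + 156 \left(-35\right) = \frac{1}{21} \cdot 17 - 5460 = \frac{17}{21} - 5460 = - \frac{114643}{21}$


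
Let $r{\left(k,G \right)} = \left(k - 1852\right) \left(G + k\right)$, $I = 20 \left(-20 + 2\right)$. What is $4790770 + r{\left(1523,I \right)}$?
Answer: $4408143$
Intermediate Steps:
$I = -360$ ($I = 20 \left(-18\right) = -360$)
$r{\left(k,G \right)} = \left(-1852 + k\right) \left(G + k\right)$
$4790770 + r{\left(1523,I \right)} = 4790770 - \left(2702156 - 2319529\right) = 4790770 + \left(2319529 + 666720 - 2820596 - 548280\right) = 4790770 - 382627 = 4408143$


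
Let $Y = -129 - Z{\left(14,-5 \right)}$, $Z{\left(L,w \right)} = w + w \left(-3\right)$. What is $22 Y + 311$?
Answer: $-2747$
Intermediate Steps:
$Z{\left(L,w \right)} = - 2 w$ ($Z{\left(L,w \right)} = w - 3 w = - 2 w$)
$Y = -139$ ($Y = -129 - \left(-2\right) \left(-5\right) = -129 - 10 = -139$)
$22 Y + 311 = 22 \left(-139\right) + 311 = -3058 + 311 = -2747$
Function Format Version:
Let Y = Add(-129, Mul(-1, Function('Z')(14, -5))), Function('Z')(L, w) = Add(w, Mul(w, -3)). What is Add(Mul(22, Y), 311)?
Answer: -2747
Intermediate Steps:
Function('Z')(L, w) = Mul(-2, w) (Function('Z')(L, w) = Add(w, Mul(-3, w)) = Mul(-2, w))
Y = -139 (Y = Add(-129, Mul(-1, Mul(-2, -5))) = Add(-129, Mul(-1, 10)) = Add(-129, -10) = -139)
Add(Mul(22, Y), 311) = Add(Mul(22, -139), 311) = Add(-3058, 311) = -2747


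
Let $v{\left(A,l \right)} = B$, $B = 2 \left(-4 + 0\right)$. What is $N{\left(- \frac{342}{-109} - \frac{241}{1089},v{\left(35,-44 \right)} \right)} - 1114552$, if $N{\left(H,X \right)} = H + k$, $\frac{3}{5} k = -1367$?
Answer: $- \frac{132568531228}{118701} \approx -1.1168 \cdot 10^{6}$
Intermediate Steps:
$k = - \frac{6835}{3}$ ($k = \frac{5}{3} \left(-1367\right) = - \frac{6835}{3} \approx -2278.3$)
$B = -8$ ($B = 2 \left(-4\right) = -8$)
$v{\left(A,l \right)} = -8$
$N{\left(H,X \right)} = - \frac{6835}{3} + H$ ($N{\left(H,X \right)} = H - \frac{6835}{3} = - \frac{6835}{3} + H$)
$N{\left(- \frac{342}{-109} - \frac{241}{1089},v{\left(35,-44 \right)} \right)} - 1114552 = \left(- \frac{6835}{3} - \left(- \frac{342}{109} + \frac{241}{1089}\right)\right) - 1114552 = \left(- \frac{6835}{3} - - \frac{346169}{118701}\right) - 1114552 = \left(- \frac{6835}{3} + \left(\frac{342}{109} - \frac{241}{1089}\right)\right) - 1114552 = \left(- \frac{6835}{3} + \frac{346169}{118701}\right) - 1114552 = - \frac{270094276}{118701} - 1114552 = - \frac{132568531228}{118701}$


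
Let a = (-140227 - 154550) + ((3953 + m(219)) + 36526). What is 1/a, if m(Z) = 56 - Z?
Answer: -1/254461 ≈ -3.9299e-6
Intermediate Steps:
a = -254461 (a = (-140227 - 154550) + ((3953 + (56 - 1*219)) + 36526) = -294777 + ((3953 + (56 - 219)) + 36526) = -294777 + ((3953 - 163) + 36526) = -294777 + (3790 + 36526) = -294777 + 40316 = -254461)
1/a = 1/(-254461) = -1/254461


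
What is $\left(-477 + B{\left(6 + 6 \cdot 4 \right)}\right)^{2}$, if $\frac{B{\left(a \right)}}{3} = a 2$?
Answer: $88209$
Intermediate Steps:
$B{\left(a \right)} = 6 a$ ($B{\left(a \right)} = 3 a 2 = 3 \cdot 2 a = 6 a$)
$\left(-477 + B{\left(6 + 6 \cdot 4 \right)}\right)^{2} = \left(-477 + 6 \left(6 + 6 \cdot 4\right)\right)^{2} = \left(-477 + 6 \left(6 + 24\right)\right)^{2} = \left(-477 + 6 \cdot 30\right)^{2} = \left(-477 + 180\right)^{2} = \left(-297\right)^{2} = 88209$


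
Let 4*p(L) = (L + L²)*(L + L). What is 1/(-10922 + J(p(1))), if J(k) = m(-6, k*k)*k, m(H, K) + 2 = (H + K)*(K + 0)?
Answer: -1/10929 ≈ -9.1500e-5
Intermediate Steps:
p(L) = L*(L + L²)/2 (p(L) = ((L + L²)*(L + L))/4 = ((L + L²)*(2*L))/4 = (2*L*(L + L²))/4 = L*(L + L²)/2)
m(H, K) = -2 + K*(H + K) (m(H, K) = -2 + (H + K)*(K + 0) = -2 + (H + K)*K = -2 + K*(H + K))
J(k) = k*(-2 + k⁴ - 6*k²) (J(k) = (-2 + (k*k)² - 6*k*k)*k = (-2 + (k²)² - 6*k²)*k = (-2 + k⁴ - 6*k²)*k = k*(-2 + k⁴ - 6*k²))
1/(-10922 + J(p(1))) = 1/(-10922 + ((½)*1²*(1 + 1))*(-2 + ((½)*1²*(1 + 1))⁴ - 6*(1 + 1)²/4)) = 1/(-10922 + ((½)*1*2)*(-2 + ((½)*1*2)⁴ - 6*1²)) = 1/(-10922 + 1*(-2 + 1⁴ - 6*1²)) = 1/(-10922 + 1*(-2 + 1 - 6*1)) = 1/(-10922 + 1*(-2 + 1 - 6)) = 1/(-10922 + 1*(-7)) = 1/(-10922 - 7) = 1/(-10929) = -1/10929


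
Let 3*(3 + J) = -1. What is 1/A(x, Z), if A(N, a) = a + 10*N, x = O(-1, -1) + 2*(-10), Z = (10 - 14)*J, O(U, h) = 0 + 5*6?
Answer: 3/340 ≈ 0.0088235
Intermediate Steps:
O(U, h) = 30 (O(U, h) = 0 + 30 = 30)
J = -10/3 (J = -3 + (1/3)*(-1) = -3 - 1/3 = -10/3 ≈ -3.3333)
Z = 40/3 (Z = (10 - 14)*(-10/3) = -4*(-10/3) = 40/3 ≈ 13.333)
x = 10 (x = 30 + 2*(-10) = 30 - 20 = 10)
1/A(x, Z) = 1/(40/3 + 10*10) = 1/(40/3 + 100) = 1/(340/3) = 3/340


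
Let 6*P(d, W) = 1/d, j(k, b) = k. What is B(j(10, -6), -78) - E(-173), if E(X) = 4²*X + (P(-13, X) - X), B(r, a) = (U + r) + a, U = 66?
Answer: 202255/78 ≈ 2593.0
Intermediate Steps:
P(d, W) = 1/(6*d)
B(r, a) = 66 + a + r (B(r, a) = (66 + r) + a = 66 + a + r)
E(X) = -1/78 + 15*X (E(X) = 4²*X + ((⅙)/(-13) - X) = 16*X + ((⅙)*(-1/13) - X) = 16*X + (-1/78 - X) = -1/78 + 15*X)
B(j(10, -6), -78) - E(-173) = (66 - 78 + 10) - (-1/78 + 15*(-173)) = -2 - (-1/78 - 2595) = -2 - 1*(-202411/78) = -2 + 202411/78 = 202255/78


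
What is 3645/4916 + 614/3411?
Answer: 15451519/16768476 ≈ 0.92146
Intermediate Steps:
3645/4916 + 614/3411 = 15451519/16768476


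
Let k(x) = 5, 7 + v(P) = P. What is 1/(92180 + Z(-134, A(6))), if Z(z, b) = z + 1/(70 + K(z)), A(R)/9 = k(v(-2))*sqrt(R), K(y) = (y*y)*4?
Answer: 71894/6617555125 ≈ 1.0864e-5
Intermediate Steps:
v(P) = -7 + P
K(y) = 4*y**2 (K(y) = y**2*4 = 4*y**2)
A(R) = 45*sqrt(R) (A(R) = 9*(5*sqrt(R)) = 45*sqrt(R))
Z(z, b) = z + 1/(70 + 4*z**2)
1/(92180 + Z(-134, A(6))) = 1/(92180 + (1 + 4*(-134)**3 + 70*(-134))/(2*(35 + 2*(-134)**2))) = 1/(92180 + (1 + 4*(-2406104) - 9380)/(2*(35 + 2*17956))) = 1/(92180 + (1 - 9624416 - 9380)/(2*(35 + 35912))) = 1/(92180 + (1/2)*(-9633795)/35947) = 1/(92180 + (1/2)*(1/35947)*(-9633795)) = 1/(92180 - 9633795/71894) = 1/(6617555125/71894) = 71894/6617555125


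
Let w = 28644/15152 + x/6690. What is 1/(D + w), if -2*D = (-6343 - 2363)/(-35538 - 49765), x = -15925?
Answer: -216172474116/116950365059 ≈ -1.8484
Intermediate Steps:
w = -1241681/2534172 (w = 28644/15152 - 15925/6690 = 28644*(1/15152) - 15925*1/6690 = 7161/3788 - 3185/1338 = -1241681/2534172 ≈ -0.48997)
D = -4353/85303 (D = -(-6343 - 2363)/(2*(-35538 - 49765)) = -(-4353)/(-85303) = -(-4353)*(-1)/85303 = -½*8706/85303 = -4353/85303 ≈ -0.051030)
1/(D + w) = 1/(-4353/85303 - 1241681/2534172) = 1/(-116950365059/216172474116) = -216172474116/116950365059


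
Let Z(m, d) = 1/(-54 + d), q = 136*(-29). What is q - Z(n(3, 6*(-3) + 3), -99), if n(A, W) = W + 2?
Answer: -603431/153 ≈ -3944.0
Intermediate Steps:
q = -3944
n(A, W) = 2 + W
q - Z(n(3, 6*(-3) + 3), -99) = -3944 - 1/(-54 - 99) = -3944 - 1/(-153) = -3944 - 1*(-1/153) = -3944 + 1/153 = -603431/153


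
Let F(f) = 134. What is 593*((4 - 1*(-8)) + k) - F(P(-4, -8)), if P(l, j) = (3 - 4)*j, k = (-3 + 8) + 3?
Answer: 11726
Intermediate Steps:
k = 8 (k = 5 + 3 = 8)
P(l, j) = -j
593*((4 - 1*(-8)) + k) - F(P(-4, -8)) = 593*((4 - 1*(-8)) + 8) - 1*134 = 593*((4 + 8) + 8) - 134 = 593*(12 + 8) - 134 = 593*20 - 134 = 11860 - 134 = 11726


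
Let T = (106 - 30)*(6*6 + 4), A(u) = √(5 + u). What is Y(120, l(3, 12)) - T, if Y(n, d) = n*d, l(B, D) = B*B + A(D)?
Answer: -1960 + 120*√17 ≈ -1465.2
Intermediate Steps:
l(B, D) = B² + √(5 + D) (l(B, D) = B*B + √(5 + D) = B² + √(5 + D))
Y(n, d) = d*n
T = 3040 (T = 76*(36 + 4) = 76*40 = 3040)
Y(120, l(3, 12)) - T = (3² + √(5 + 12))*120 - 1*3040 = (9 + √17)*120 - 3040 = (1080 + 120*√17) - 3040 = -1960 + 120*√17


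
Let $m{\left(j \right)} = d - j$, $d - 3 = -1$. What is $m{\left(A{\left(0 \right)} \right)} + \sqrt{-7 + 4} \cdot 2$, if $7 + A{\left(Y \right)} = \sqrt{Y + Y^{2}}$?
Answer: $9 + 2 i \sqrt{3} \approx 9.0 + 3.4641 i$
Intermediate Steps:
$d = 2$ ($d = 3 - 1 = 2$)
$A{\left(Y \right)} = -7 + \sqrt{Y + Y^{2}}$
$m{\left(j \right)} = 2 - j$
$m{\left(A{\left(0 \right)} \right)} + \sqrt{-7 + 4} \cdot 2 = \left(2 - \left(-7 + \sqrt{0 \left(1 + 0\right)}\right)\right) + \sqrt{-7 + 4} \cdot 2 = \left(2 - \left(-7 + \sqrt{0 \cdot 1}\right)\right) + \sqrt{-3} \cdot 2 = \left(2 - \left(-7 + \sqrt{0}\right)\right) + i \sqrt{3} \cdot 2 = \left(2 - \left(-7 + 0\right)\right) + 2 i \sqrt{3} = \left(2 - -7\right) + 2 i \sqrt{3} = \left(2 + 7\right) + 2 i \sqrt{3} = 9 + 2 i \sqrt{3}$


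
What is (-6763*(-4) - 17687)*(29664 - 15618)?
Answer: 131540790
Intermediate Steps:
(-6763*(-4) - 17687)*(29664 - 15618) = (27052 - 17687)*14046 = 9365*14046 = 131540790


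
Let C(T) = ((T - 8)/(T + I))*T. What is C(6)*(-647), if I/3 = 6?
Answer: 647/2 ≈ 323.50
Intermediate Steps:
I = 18 (I = 3*6 = 18)
C(T) = T*(-8 + T)/(18 + T) (C(T) = ((T - 8)/(T + 18))*T = ((-8 + T)/(18 + T))*T = T*(-8 + T)/(18 + T))
C(6)*(-647) = (6*(-8 + 6)/(18 + 6))*(-647) = (6*(-2)/24)*(-647) = (6*(1/24)*(-2))*(-647) = -1/2*(-647) = 647/2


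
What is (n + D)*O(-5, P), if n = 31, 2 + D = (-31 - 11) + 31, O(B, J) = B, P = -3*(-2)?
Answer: -90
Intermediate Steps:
P = 6
D = -13 (D = -2 + ((-31 - 11) + 31) = -2 + (-42 + 31) = -2 - 11 = -13)
(n + D)*O(-5, P) = (31 - 13)*(-5) = 18*(-5) = -90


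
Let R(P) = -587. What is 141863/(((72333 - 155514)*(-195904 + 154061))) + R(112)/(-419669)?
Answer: 2102613999568/1460675825265027 ≈ 0.0014395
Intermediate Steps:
141863/(((72333 - 155514)*(-195904 + 154061))) + R(112)/(-419669) = 141863/(((72333 - 155514)*(-195904 + 154061))) - 587/(-419669) = 141863/((-83181*(-41843))) - 587*(-1/419669) = 141863/3480542583 + 587/419669 = 2102613999568/1460675825265027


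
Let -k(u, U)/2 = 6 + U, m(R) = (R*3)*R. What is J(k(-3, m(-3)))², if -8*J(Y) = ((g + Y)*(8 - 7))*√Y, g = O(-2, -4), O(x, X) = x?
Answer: -9537/2 ≈ -4768.5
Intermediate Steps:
g = -2
m(R) = 3*R² (m(R) = (3*R)*R = 3*R²)
k(u, U) = -12 - 2*U (k(u, U) = -2*(6 + U) = -12 - 2*U)
J(Y) = -√Y*(-2 + Y)/8 (J(Y) = -(-2 + Y)*(8 - 7)*√Y/8 = -(-2 + Y)*1*√Y/8 = -(-2 + Y)*√Y/8 = -√Y*(-2 + Y)/8)
J(k(-3, m(-3)))² = (√(-12 - 6*(-3)²)*(2 - (-12 - 6*(-3)²))/8)² = (√(-12 - 6*9)*(2 - (-12 - 6*9))/8)² = (√(-12 - 2*27)*(2 - (-12 - 2*27))/8)² = (√(-12 - 54)*(2 - (-12 - 54))/8)² = (√(-66)*(2 - 1*(-66))/8)² = ((I*√66)*(2 + 66)/8)² = ((⅛)*(I*√66)*68)² = (17*I*√66/2)² = -9537/2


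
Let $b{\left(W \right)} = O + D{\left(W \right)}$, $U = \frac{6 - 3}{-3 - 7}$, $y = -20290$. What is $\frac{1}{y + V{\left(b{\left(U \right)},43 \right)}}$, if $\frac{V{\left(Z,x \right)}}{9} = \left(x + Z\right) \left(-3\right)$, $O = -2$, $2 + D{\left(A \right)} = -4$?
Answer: $- \frac{1}{21235} \approx -4.7092 \cdot 10^{-5}$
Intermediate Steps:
$D{\left(A \right)} = -6$ ($D{\left(A \right)} = -2 - 4 = -6$)
$U = - \frac{3}{10}$ ($U = \frac{3}{-10} = 3 \left(- \frac{1}{10}\right) = - \frac{3}{10} \approx -0.3$)
$b{\left(W \right)} = -8$ ($b{\left(W \right)} = -2 - 6 = -8$)
$V{\left(Z,x \right)} = - 27 Z - 27 x$ ($V{\left(Z,x \right)} = 9 \left(x + Z\right) \left(-3\right) = 9 \left(Z + x\right) \left(-3\right) = 9 \left(- 3 Z - 3 x\right) = - 27 Z - 27 x$)
$\frac{1}{y + V{\left(b{\left(U \right)},43 \right)}} = \frac{1}{-20290 - 945} = \frac{1}{-21235} = - \frac{1}{21235}$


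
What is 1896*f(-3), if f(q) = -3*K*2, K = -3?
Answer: 34128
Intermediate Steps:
f(q) = 18 (f(q) = -3*(-3)*2 = 9*2 = 18)
1896*f(-3) = 1896*18 = 34128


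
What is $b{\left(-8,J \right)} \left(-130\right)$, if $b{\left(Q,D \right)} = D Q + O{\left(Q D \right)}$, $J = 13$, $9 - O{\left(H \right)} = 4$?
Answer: $12870$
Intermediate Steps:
$O{\left(H \right)} = 5$ ($O{\left(H \right)} = 9 - 4 = 5$)
$b{\left(Q,D \right)} = 5 + D Q$ ($b{\left(Q,D \right)} = D Q + 5 = 5 + D Q$)
$b{\left(-8,J \right)} \left(-130\right) = \left(5 + 13 \left(-8\right)\right) \left(-130\right) = \left(5 - 104\right) \left(-130\right) = \left(-99\right) \left(-130\right) = 12870$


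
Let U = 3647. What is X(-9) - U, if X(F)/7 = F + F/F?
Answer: -3703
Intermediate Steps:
X(F) = 7 + 7*F (X(F) = 7*(F + F/F) = 7*(F + 1) = 7*(1 + F) = 7 + 7*F)
X(-9) - U = (7 + 7*(-9)) - 1*3647 = (7 - 63) - 3647 = -56 - 3647 = -3703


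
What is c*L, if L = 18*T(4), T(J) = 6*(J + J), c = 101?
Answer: 87264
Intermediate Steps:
T(J) = 12*J (T(J) = 6*(2*J) = 12*J)
L = 864 (L = 18*(12*4) = 18*48 = 864)
c*L = 101*864 = 87264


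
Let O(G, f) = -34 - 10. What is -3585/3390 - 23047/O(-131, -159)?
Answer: 2599053/4972 ≈ 522.74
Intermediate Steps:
O(G, f) = -44
-3585/3390 - 23047/O(-131, -159) = -3585/3390 - 23047/(-44) = -3585*1/3390 - 23047*(-1/44) = -239/226 + 23047/44 = 2599053/4972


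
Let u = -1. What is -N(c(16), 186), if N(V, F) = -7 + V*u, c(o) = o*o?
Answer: 263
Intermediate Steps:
c(o) = o²
N(V, F) = -7 - V (N(V, F) = -7 + V*(-1) = -7 - V)
-N(c(16), 186) = -(-7 - 1*16²) = -(-7 - 1*256) = -(-7 - 256) = -1*(-263) = 263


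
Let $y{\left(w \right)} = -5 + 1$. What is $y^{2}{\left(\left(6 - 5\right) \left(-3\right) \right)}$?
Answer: $16$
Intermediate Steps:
$y{\left(w \right)} = -4$
$y^{2}{\left(\left(6 - 5\right) \left(-3\right) \right)} = \left(-4\right)^{2} = 16$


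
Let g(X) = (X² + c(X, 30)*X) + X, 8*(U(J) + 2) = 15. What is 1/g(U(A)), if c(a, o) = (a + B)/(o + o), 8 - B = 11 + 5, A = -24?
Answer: -768/71 ≈ -10.817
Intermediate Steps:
U(J) = -⅛ (U(J) = -2 + (⅛)*15 = -2 + 15/8 = -⅛)
B = -8 (B = 8 - (11 + 5) = 8 - 1*16 = 8 - 16 = -8)
c(a, o) = (-8 + a)/(2*o) (c(a, o) = (a - 8)/(o + o) = (-8 + a)/((2*o)) = (-8 + a)*(1/(2*o)) = (-8 + a)/(2*o))
g(X) = X + X² + X*(-2/15 + X/60) (g(X) = (X² + ((½)*(-8 + X)/30)*X) + X = (X² + ((½)*(1/30)*(-8 + X))*X) + X = (X² + (-2/15 + X/60)*X) + X = (X² + X*(-2/15 + X/60)) + X = X + X² + X*(-2/15 + X/60))
1/g(U(A)) = 1/((1/60)*(-⅛)*(52 + 61*(-⅛))) = 1/((1/60)*(-⅛)*(52 - 61/8)) = 1/((1/60)*(-⅛)*(355/8)) = 1/(-71/768) = -768/71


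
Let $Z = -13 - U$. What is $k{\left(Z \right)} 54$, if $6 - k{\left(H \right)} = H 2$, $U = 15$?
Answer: $3348$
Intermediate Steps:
$Z = -28$ ($Z = -13 - 15 = -28$)
$k{\left(H \right)} = 6 - 2 H$ ($k{\left(H \right)} = 6 - H 2 = 6 - 2 H$)
$k{\left(Z \right)} 54 = \left(6 - -56\right) 54 = \left(6 + 56\right) 54 = 62 \cdot 54 = 3348$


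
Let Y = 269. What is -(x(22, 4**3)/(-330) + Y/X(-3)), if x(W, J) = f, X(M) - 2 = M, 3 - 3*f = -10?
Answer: 266323/990 ≈ 269.01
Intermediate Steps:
f = 13/3 (f = 1 - 1/3*(-10) = 1 + 10/3 = 13/3 ≈ 4.3333)
X(M) = 2 + M
x(W, J) = 13/3
-(x(22, 4**3)/(-330) + Y/X(-3)) = -((13/3)/(-330) + 269/(2 - 3)) = -((13/3)*(-1/330) + 269/(-1)) = -(-13/990 + 269*(-1)) = -(-13/990 - 269) = -1*(-266323/990) = 266323/990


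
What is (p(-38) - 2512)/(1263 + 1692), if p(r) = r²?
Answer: -356/985 ≈ -0.36142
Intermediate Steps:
(p(-38) - 2512)/(1263 + 1692) = ((-38)² - 2512)/(1263 + 1692) = (1444 - 2512)/2955 = -1068*1/2955 = -356/985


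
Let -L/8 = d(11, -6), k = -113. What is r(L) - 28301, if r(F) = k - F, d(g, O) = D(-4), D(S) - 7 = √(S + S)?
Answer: -28358 + 16*I*√2 ≈ -28358.0 + 22.627*I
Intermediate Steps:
D(S) = 7 + √2*√S (D(S) = 7 + √(S + S) = 7 + √(2*S) = 7 + √2*√S)
d(g, O) = 7 + 2*I*√2 (d(g, O) = 7 + √2*√(-4) = 7 + √2*(2*I) = 7 + 2*I*√2)
L = -56 - 16*I*√2 (L = -8*(7 + 2*I*√2) = -56 - 16*I*√2 ≈ -56.0 - 22.627*I)
r(F) = -113 - F
r(L) - 28301 = (-113 - (-56 - 16*I*√2)) - 28301 = (-113 + (56 + 16*I*√2)) - 28301 = (-57 + 16*I*√2) - 28301 = -28358 + 16*I*√2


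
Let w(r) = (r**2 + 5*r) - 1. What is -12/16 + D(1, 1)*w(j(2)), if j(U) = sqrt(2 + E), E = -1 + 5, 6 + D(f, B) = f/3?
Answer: -349/12 - 85*sqrt(6)/3 ≈ -98.486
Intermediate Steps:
D(f, B) = -6 + f/3
E = 4
j(U) = sqrt(6) (j(U) = sqrt(2 + 4) = sqrt(6))
w(r) = -1 + r**2 + 5*r
-12/16 + D(1, 1)*w(j(2)) = -12/16 + (-6 + (1/3)*1)*(-1 + (sqrt(6))**2 + 5*sqrt(6)) = -12*1/16 + (-6 + 1/3)*(-1 + 6 + 5*sqrt(6)) = -3/4 - 17*(5 + 5*sqrt(6))/3 = -3/4 + (-85/3 - 85*sqrt(6)/3) = -349/12 - 85*sqrt(6)/3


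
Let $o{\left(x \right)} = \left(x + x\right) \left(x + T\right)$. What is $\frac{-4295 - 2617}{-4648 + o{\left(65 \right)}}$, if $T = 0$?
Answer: $- \frac{3456}{1901} \approx -1.818$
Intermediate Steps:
$o{\left(x \right)} = 2 x^{2}$ ($o{\left(x \right)} = \left(x + x\right) \left(x + 0\right) = 2 x x = 2 x^{2}$)
$\frac{-4295 - 2617}{-4648 + o{\left(65 \right)}} = \frac{-4295 - 2617}{-4648 + 2 \cdot 65^{2}} = - \frac{6912}{-4648 + 2 \cdot 4225} = - \frac{6912}{-4648 + 8450} = - \frac{6912}{3802} = \left(-6912\right) \frac{1}{3802} = - \frac{3456}{1901}$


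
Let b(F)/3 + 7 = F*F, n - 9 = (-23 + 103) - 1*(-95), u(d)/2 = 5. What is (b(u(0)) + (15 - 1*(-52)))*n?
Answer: 63664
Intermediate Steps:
u(d) = 10 (u(d) = 2*5 = 10)
n = 184 (n = 9 + ((-23 + 103) - 1*(-95)) = 9 + (80 + 95) = 9 + 175 = 184)
b(F) = -21 + 3*F**2 (b(F) = -21 + 3*(F*F) = -21 + 3*F**2)
(b(u(0)) + (15 - 1*(-52)))*n = ((-21 + 3*10**2) + (15 - 1*(-52)))*184 = ((-21 + 3*100) + (15 + 52))*184 = ((-21 + 300) + 67)*184 = (279 + 67)*184 = 346*184 = 63664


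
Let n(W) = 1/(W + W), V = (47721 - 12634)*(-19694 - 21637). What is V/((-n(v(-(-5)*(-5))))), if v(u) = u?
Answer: -72509039850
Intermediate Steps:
V = -1450180797 (V = 35087*(-41331) = -1450180797)
n(W) = 1/(2*W)
V/((-n(v(-(-5)*(-5))))) = -1450180797/((-1/(2*((-(-5)*(-5)))))) = -1450180797/((-1/(2*((-5*5))))) = -1450180797/((-1/(2*(-25)))) = -1450180797/((-(-1)/(2*25))) = -1450180797/((-1*(-1/50))) = -1450180797/1/50 = -1450180797*50 = -72509039850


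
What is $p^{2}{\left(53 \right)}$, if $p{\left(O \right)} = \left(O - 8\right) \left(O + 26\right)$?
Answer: $12638025$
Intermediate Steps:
$p{\left(O \right)} = \left(-8 + O\right) \left(26 + O\right)$
$p^{2}{\left(53 \right)} = \left(-208 + 53^{2} + 18 \cdot 53\right)^{2} = \left(-208 + 2809 + 954\right)^{2} = 3555^{2} = 12638025$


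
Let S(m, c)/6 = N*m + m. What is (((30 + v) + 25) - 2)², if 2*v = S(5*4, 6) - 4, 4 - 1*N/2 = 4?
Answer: 12321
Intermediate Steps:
N = 0 (N = 8 - 2*4 = 8 - 8 = 0)
S(m, c) = 6*m (S(m, c) = 6*(0*m + m) = 6*(0 + m) = 6*m)
v = 58 (v = (6*(5*4) - 4)/2 = (6*20 - 4)/2 = (120 - 4)/2 = (½)*116 = 58)
(((30 + v) + 25) - 2)² = (((30 + 58) + 25) - 2)² = ((88 + 25) - 2)² = (113 - 2)² = 111² = 12321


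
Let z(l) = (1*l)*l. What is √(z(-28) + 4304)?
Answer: 4*√318 ≈ 71.330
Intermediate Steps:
z(l) = l² (z(l) = l*l = l²)
√(z(-28) + 4304) = √((-28)² + 4304) = √(784 + 4304) = √5088 = 4*√318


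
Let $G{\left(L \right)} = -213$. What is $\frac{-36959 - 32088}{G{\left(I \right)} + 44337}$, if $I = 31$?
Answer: $- \frac{69047}{44124} \approx -1.5648$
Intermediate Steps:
$\frac{-36959 - 32088}{G{\left(I \right)} + 44337} = \frac{-36959 - 32088}{-213 + 44337} = - \frac{69047}{44124}$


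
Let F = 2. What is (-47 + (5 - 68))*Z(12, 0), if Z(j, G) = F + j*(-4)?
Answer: 5060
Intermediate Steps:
Z(j, G) = 2 - 4*j (Z(j, G) = 2 + j*(-4) = 2 - 4*j)
(-47 + (5 - 68))*Z(12, 0) = (-47 + (5 - 68))*(2 - 4*12) = (-47 - 63)*(2 - 48) = -110*(-46) = 5060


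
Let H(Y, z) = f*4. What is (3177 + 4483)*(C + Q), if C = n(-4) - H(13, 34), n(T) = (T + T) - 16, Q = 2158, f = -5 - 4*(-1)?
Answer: 16377080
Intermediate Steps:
f = -1 (f = -5 + 4 = -1)
H(Y, z) = -4 (H(Y, z) = -1*4 = -4)
n(T) = -16 + 2*T (n(T) = 2*T - 16 = -16 + 2*T)
C = -20 (C = (-16 + 2*(-4)) - 1*(-4) = (-16 - 8) + 4 = -24 + 4 = -20)
(3177 + 4483)*(C + Q) = (3177 + 4483)*(-20 + 2158) = 7660*2138 = 16377080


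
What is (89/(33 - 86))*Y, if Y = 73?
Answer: -6497/53 ≈ -122.58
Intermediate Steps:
(89/(33 - 86))*Y = (89/(33 - 86))*73 = (89/(-53))*73 = -1/53*89*73 = -89/53*73 = -6497/53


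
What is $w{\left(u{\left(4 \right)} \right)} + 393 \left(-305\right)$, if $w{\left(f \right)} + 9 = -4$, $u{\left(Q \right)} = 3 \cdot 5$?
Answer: $-119878$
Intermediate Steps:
$u{\left(Q \right)} = 15$
$w{\left(f \right)} = -13$ ($w{\left(f \right)} = -9 - 4 = -13$)
$w{\left(u{\left(4 \right)} \right)} + 393 \left(-305\right) = -13 + 393 \left(-305\right) = -13 - 119865 = -119878$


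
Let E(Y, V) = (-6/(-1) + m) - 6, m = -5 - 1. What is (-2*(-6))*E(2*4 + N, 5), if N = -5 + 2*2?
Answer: -72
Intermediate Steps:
m = -6
N = -1 (N = -5 + 4 = -1)
E(Y, V) = -6 (E(Y, V) = (-6/(-1) - 6) - 6 = (-6*(-1) - 6) - 6 = (6 - 6) - 6 = 0 - 6 = -6)
(-2*(-6))*E(2*4 + N, 5) = -2*(-6)*(-6) = 12*(-6) = -72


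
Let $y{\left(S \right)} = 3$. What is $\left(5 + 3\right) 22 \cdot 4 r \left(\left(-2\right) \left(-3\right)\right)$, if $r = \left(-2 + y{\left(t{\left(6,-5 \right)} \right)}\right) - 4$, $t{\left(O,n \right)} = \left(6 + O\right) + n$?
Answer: $-12672$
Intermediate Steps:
$t{\left(O,n \right)} = 6 + O + n$
$r = -3$ ($r = \left(-2 + 3\right) - 4 = 1 - 4 = -3$)
$\left(5 + 3\right) 22 \cdot 4 r \left(\left(-2\right) \left(-3\right)\right) = \left(5 + 3\right) 22 \cdot 4 \left(-3\right) \left(\left(-2\right) \left(-3\right)\right) = 8 \cdot 22 \left(\left(-12\right) 6\right) = 176 \left(-72\right) = -12672$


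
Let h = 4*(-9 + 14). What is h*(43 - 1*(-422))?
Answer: 9300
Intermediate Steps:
h = 20 (h = 4*5 = 20)
h*(43 - 1*(-422)) = 20*(43 - 1*(-422)) = 20*(43 + 422) = 20*465 = 9300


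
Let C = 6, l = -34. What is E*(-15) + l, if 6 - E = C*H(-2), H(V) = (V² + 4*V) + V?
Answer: -664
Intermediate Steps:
H(V) = V² + 5*V
E = 42 (E = 6 - 6*(-2*(5 - 2)) = 6 - 6*(-2*3) = 6 - 6*(-6) = 6 - 1*(-36) = 6 + 36 = 42)
E*(-15) + l = 42*(-15) - 34 = -630 - 34 = -664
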